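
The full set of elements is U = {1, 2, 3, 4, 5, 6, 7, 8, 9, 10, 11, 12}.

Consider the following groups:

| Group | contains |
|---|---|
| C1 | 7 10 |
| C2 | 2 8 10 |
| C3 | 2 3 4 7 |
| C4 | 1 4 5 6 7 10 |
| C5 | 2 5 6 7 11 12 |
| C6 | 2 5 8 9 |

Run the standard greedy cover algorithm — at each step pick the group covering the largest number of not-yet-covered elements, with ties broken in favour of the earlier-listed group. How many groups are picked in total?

Greedy: pick C4 (covers 6 new) → pick C5 (covers 3 new) → pick C6 (covers 2 new) → pick C3 (covers 1 new). Total picks: 4.

4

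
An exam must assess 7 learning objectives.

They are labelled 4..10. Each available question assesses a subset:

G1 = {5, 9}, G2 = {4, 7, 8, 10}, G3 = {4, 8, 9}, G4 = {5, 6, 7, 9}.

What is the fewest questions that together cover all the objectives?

2

G2 and G4 together: G2 ∪ G4 = {4, 5, 6, 7, 8, 9, 10} — every objective is covered.
No single question has all 7 objectives (the largest, G2, has 4), so 2 is optimal.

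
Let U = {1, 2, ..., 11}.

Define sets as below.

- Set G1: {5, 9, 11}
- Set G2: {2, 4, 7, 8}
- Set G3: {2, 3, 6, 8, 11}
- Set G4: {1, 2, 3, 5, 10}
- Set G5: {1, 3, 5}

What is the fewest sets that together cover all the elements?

4

G1 and G2 and G3 and G4 together: G1 ∪ G2 ∪ G3 ∪ G4 = {1, 2, 3, 4, 5, 6, 7, 8, 9, 10, 11} — every element is covered.
No 3 of the 5 sets cover everything (all 10 combinations miss at least one element), so 4 is optimal.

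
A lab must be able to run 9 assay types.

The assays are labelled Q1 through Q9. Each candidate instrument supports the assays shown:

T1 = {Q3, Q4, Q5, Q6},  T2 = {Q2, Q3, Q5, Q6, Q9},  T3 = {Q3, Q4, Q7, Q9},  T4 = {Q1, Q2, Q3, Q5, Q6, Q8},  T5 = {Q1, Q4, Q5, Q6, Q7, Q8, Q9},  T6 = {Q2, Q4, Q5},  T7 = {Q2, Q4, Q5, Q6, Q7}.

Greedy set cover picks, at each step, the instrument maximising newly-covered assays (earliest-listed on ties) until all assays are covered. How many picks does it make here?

2

Greedy: pick T5 (covers 7 new) → pick T2 (covers 2 new). Total picks: 2.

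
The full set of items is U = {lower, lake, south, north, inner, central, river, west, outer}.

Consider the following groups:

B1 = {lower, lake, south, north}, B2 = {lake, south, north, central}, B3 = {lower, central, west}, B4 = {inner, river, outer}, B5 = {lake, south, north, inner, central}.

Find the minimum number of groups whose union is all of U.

3

Take {B3, B4, B5}. Their union is {lower, lake, south, north, inner, central, river, west, outer}, which is all 9 items.
Only B4 contains river, so B4 is forced; the remaining 6 items need at least 2 more groups (each remaining group adds at most 4) — so at least 3 groups are needed, and 3 is optimal.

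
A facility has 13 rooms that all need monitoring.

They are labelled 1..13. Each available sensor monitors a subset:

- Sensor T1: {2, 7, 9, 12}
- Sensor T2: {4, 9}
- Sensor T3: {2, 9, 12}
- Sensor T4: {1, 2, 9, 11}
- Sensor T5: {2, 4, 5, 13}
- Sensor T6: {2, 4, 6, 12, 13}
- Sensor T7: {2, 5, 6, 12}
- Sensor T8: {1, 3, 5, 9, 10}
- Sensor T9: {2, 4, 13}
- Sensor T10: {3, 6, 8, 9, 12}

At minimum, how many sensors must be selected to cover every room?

5

Take {T1, T4, T5, T8, T10}. Their union is {1, 2, 3, 4, 5, 6, 7, 8, 9, 10, 11, 12, 13}, which is all 13 rooms.
No 4 of the 10 sensors cover everything (all 210 combinations miss at least one room), so 5 is optimal.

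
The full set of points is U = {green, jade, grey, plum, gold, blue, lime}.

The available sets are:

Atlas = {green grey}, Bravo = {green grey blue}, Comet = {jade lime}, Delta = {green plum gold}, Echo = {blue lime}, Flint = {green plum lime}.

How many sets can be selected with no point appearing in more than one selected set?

Delta, Echo are pairwise disjoint (Delta={green,plum,gold}; Echo={blue,lime}).
Every remaining set overlaps one of these, and no 3 of the listed sets are pairwise disjoint, so 2 is the maximum.

2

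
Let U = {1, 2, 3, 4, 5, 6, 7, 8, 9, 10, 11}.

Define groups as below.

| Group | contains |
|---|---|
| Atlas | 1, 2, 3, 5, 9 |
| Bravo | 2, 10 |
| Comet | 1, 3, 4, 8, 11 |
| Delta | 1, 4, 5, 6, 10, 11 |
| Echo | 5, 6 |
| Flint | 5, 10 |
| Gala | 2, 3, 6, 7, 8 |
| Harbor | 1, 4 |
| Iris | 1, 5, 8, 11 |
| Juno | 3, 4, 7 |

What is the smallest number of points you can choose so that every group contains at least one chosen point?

3

Take H = {2, 4, 5}. Each listed group contains at least one of these, so H is a hitting set of size 3.
The groups Bravo, Comet, Echo are pairwise disjoint, so any hitting set needs a separate point for each — at least 3. Hence 3 is optimal.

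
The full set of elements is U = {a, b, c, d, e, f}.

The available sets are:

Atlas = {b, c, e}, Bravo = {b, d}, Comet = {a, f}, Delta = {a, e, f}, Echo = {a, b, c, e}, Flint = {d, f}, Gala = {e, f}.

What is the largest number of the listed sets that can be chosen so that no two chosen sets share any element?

Bravo, Comet are pairwise disjoint (Bravo={b,d}; Comet={a,f}).
Every remaining set overlaps one of these, and no 3 of the listed sets are pairwise disjoint, so 2 is the maximum.

2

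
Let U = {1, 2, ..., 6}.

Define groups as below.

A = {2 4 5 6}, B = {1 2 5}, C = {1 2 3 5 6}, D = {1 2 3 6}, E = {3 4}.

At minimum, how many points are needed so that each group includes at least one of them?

H = {1, 4} meets every group (each contains at least one member of H), and |H| = 2.
The groups B, E are pairwise disjoint, so any hitting set needs a separate point for each — at least 2. Hence 2 is optimal.

2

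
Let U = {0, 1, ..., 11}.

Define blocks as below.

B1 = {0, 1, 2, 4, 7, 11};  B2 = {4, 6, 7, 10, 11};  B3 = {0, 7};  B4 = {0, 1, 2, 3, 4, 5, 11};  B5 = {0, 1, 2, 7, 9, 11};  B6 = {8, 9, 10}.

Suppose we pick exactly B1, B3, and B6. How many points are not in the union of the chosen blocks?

Union of B1, B3, B6 = {0, 1, 2, 4, 7, 8, 9, 10, 11}.
Not covered: 3, 5, 6 — 3 points.

3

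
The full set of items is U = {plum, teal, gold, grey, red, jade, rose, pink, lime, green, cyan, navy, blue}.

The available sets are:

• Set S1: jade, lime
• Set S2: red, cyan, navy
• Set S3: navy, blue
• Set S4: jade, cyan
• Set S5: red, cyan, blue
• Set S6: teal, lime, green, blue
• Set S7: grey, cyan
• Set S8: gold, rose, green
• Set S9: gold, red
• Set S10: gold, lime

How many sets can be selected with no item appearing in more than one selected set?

4

S1, S3, S7, S8 are pairwise disjoint (S1={jade,lime}; S3={navy,blue}; S7={grey,cyan}; S8={gold,rose,green}).
Every remaining set overlaps one of these, and no 5 of the listed sets are pairwise disjoint, so 4 is the maximum.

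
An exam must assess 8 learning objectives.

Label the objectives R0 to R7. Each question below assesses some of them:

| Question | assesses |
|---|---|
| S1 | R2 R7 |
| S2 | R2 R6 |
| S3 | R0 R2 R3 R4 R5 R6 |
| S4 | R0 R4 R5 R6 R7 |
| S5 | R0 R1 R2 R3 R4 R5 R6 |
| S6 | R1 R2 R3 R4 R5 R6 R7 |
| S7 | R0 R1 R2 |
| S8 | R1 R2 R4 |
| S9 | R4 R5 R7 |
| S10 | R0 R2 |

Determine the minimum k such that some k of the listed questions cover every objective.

2

S4 and S6 together: S4 ∪ S6 = {R0, R1, R2, R3, R4, R5, R6, R7} — every objective is covered.
No single question has all 8 objectives (the largest, S5, has 7), so 2 is optimal.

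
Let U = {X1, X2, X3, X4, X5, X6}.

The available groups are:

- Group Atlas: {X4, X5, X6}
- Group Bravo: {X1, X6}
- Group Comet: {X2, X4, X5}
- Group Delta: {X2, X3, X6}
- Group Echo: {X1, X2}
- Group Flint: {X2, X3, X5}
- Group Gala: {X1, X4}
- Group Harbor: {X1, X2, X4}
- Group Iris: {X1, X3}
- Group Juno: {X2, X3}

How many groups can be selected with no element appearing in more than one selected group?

2

Bravo, Juno are pairwise disjoint (Bravo={X1,X6}; Juno={X2,X3}).
Every remaining group overlaps one of these, and no 3 of the listed groups are pairwise disjoint, so 2 is the maximum.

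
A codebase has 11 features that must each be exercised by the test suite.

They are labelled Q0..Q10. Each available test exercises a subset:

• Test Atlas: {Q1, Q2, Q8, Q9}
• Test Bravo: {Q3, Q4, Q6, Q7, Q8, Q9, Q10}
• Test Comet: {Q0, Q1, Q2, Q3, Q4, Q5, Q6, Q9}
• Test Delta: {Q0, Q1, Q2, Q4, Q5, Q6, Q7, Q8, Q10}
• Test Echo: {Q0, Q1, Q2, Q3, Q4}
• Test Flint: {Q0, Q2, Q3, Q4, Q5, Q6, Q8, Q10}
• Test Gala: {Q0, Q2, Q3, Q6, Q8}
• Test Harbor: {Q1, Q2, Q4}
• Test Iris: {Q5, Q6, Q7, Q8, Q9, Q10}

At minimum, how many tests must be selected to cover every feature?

2

Take {Bravo, Comet}. Their union is {Q0, Q1, Q2, Q3, Q4, Q5, Q6, Q7, Q8, Q9, Q10}, which is all 11 features.
No single test has all 11 features (the largest, Delta, has 9), so 2 is optimal.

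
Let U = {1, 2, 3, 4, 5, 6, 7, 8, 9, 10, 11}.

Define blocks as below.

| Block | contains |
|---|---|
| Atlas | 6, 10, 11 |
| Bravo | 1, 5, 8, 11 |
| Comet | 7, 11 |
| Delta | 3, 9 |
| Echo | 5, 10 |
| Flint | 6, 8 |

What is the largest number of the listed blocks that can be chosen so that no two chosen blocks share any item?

4

Comet, Delta, Echo, Flint are pairwise disjoint (Comet={7,11}; Delta={3,9}; Echo={5,10}; Flint={6,8}).
Every remaining block overlaps one of these, and no 5 of the listed blocks are pairwise disjoint, so 4 is the maximum.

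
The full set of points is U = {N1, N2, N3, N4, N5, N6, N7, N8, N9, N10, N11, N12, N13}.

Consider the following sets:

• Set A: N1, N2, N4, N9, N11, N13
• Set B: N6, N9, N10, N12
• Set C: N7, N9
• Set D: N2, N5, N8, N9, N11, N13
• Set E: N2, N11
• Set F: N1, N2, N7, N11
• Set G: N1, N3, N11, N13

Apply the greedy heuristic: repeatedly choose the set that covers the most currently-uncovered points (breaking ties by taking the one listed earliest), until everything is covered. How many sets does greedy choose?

5

Greedy: pick A (covers 6 new) → pick B (covers 3 new) → pick D (covers 2 new) → pick C (covers 1 new) → pick G (covers 1 new). Total picks: 5.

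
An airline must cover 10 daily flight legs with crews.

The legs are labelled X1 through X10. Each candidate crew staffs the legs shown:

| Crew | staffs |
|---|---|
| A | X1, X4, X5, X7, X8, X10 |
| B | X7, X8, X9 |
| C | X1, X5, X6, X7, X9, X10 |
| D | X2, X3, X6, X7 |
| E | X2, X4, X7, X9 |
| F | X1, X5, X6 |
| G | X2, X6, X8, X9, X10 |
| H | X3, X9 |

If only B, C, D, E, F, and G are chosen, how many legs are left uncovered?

0

Union of B, C, D, E, F, G = {X1, X2, X3, X4, X5, X6, X7, X8, X9, X10} — that's every leg, so 0 are uncovered.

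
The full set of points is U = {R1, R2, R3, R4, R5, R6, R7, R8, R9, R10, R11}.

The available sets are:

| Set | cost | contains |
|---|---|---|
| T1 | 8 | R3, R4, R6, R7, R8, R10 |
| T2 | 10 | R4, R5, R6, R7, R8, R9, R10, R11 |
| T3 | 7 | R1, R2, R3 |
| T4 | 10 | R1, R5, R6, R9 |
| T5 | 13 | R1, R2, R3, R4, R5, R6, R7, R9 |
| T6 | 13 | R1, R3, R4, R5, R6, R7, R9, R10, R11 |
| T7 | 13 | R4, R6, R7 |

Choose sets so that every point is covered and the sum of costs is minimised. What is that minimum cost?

17

T2, T3 together cover every point (T2 ∪ T3 = {R1, R2, R3, R4, R5, R6, R7, R8, R9, R10, R11}); total cost 10 + 7 = 17.
No covering selection has total cost below 17.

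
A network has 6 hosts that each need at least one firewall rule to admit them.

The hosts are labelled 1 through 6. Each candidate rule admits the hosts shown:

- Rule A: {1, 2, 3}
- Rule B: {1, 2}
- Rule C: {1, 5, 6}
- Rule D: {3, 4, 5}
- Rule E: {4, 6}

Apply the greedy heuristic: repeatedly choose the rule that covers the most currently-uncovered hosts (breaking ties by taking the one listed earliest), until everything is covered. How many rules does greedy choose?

Greedy: pick A (covers 3 new) → pick C (covers 2 new) → pick D (covers 1 new). Total picks: 3.

3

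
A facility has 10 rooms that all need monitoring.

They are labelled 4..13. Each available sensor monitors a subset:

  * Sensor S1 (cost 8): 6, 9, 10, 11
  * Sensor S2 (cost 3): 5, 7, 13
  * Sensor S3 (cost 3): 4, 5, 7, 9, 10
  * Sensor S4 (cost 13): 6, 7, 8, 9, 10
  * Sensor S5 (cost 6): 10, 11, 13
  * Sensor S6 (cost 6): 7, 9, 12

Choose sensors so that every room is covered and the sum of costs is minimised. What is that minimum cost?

28

S3, S4, S5, S6 together cover every room (S3 ∪ S4 ∪ S5 ∪ S6 = {4, 5, 6, 7, 8, 9, 10, 11, 12, 13}); total cost 3 + 13 + 6 + 6 = 28.
The greedy pick S3, S2, S1, S6, S4 costs 33; no covering selection beats 28.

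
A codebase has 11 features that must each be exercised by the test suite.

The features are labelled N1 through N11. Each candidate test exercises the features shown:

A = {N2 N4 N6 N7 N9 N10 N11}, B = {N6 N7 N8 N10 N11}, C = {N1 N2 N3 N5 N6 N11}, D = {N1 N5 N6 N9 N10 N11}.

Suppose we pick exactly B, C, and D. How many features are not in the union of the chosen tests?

Union of B, C, D = {N1, N2, N3, N5, N6, N7, N8, N9, N10, N11}.
Not covered: N4 — 1 feature.

1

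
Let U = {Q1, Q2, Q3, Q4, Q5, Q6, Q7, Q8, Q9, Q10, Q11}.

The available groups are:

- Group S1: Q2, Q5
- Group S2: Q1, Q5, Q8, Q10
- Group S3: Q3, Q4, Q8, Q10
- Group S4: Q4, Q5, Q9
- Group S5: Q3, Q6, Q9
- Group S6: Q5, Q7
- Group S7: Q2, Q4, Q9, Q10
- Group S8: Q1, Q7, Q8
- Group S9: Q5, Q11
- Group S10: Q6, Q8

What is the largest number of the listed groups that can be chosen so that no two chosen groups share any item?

3

S7, S8, S9 are pairwise disjoint (S7={Q2,Q4,Q9,Q10}; S8={Q1,Q7,Q8}; S9={Q5,Q11}).
Every remaining group overlaps one of these, and no 4 of the listed groups are pairwise disjoint, so 3 is the maximum.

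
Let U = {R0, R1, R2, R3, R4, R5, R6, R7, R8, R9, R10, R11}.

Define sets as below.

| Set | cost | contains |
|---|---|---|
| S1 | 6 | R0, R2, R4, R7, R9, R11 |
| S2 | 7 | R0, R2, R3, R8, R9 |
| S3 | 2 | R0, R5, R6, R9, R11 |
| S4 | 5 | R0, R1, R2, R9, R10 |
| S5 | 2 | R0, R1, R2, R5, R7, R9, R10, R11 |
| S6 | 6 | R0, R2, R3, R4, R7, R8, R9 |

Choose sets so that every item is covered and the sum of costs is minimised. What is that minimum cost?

10

S3, S5, S6 together cover every item (S3 ∪ S5 ∪ S6 = {R0, R1, R2, R3, R4, R5, R6, R7, R8, R9, R10, R11}); total cost 2 + 2 + 6 = 10.
No covering selection has total cost below 10.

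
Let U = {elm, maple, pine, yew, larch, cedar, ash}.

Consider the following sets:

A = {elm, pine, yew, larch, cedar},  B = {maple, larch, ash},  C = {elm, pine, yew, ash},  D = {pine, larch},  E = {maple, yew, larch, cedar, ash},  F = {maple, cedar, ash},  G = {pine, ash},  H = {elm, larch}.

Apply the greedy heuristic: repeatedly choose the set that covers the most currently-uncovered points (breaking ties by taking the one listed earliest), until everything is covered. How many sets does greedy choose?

2

Greedy: pick A (covers 5 new) → pick B (covers 2 new). Total picks: 2.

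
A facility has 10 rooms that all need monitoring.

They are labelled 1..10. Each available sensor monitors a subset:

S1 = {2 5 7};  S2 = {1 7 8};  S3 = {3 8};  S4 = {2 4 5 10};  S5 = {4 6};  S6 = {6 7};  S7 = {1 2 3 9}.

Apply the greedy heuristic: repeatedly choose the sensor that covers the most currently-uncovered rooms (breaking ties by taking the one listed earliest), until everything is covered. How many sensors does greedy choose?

4

Greedy: pick S4 (covers 4 new) → pick S2 (covers 3 new) → pick S7 (covers 2 new) → pick S5 (covers 1 new). Total picks: 4.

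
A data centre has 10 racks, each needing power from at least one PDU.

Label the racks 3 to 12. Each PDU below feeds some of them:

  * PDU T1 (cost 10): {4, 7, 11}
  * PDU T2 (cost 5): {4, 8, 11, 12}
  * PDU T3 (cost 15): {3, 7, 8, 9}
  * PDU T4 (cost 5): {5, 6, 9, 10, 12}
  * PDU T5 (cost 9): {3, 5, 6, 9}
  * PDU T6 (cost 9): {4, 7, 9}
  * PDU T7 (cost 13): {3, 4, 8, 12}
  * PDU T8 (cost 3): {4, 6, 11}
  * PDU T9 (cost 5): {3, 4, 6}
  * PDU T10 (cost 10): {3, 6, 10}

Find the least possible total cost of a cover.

T3, T4, T8 together cover every rack (T3 ∪ T4 ∪ T8 = {3, 4, 5, 6, 7, 8, 9, 10, 11, 12}); total cost 15 + 5 + 3 = 23.
The greedy pick T4, T8, T2, T9, T6 costs 27; no covering selection beats 23.

23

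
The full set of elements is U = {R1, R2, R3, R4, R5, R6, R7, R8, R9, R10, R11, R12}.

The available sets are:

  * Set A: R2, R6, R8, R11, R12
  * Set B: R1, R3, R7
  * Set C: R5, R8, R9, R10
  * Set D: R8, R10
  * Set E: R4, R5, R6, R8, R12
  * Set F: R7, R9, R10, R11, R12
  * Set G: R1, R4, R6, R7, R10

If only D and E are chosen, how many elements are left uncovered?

6

Union of D, E = {R4, R5, R6, R8, R10, R12}.
Not covered: R1, R2, R3, R7, R9, R11 — 6 elements.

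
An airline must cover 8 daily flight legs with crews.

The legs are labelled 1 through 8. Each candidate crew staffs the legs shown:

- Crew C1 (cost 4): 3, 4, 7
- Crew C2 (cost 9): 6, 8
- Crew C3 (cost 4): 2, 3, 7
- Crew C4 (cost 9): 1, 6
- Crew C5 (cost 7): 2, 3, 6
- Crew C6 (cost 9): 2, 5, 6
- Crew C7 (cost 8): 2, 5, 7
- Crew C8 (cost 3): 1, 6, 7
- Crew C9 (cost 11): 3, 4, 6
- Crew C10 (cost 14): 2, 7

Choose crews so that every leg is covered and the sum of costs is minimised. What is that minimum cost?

C1, C2, C7, C8 together cover every leg (C1 ∪ C2 ∪ C7 ∪ C8 = {1, 2, 3, 4, 5, 6, 7, 8}); total cost 4 + 9 + 8 + 3 = 24.
The greedy pick C8, C1, C3, C7, C2 costs 28; no covering selection beats 24.

24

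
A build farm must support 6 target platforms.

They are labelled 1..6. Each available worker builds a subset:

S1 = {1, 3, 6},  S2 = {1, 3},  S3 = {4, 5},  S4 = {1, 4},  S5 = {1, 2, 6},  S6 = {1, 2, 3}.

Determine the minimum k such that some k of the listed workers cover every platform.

3

Take {S1, S3, S6}. Their union is {1, 2, 3, 4, 5, 6}, which is all 6 platforms.
Only S3 contains 5, so S3 is forced; the remaining 4 platforms need at least 2 more workers (each remaining worker adds at most 3) — so at least 3 workers are needed, and 3 is optimal.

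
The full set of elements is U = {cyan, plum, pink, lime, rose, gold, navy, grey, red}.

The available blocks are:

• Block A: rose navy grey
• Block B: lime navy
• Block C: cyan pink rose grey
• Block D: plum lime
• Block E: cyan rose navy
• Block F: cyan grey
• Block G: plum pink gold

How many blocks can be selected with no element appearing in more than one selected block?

3

B, F, G are pairwise disjoint (B={lime,navy}; F={cyan,grey}; G={plum,pink,gold}).
Every remaining block overlaps one of these, and no 4 of the listed blocks are pairwise disjoint, so 3 is the maximum.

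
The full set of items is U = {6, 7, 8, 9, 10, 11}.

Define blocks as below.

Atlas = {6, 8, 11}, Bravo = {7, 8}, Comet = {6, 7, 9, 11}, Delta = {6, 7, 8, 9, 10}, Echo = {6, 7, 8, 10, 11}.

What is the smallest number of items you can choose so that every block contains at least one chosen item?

2

The 2 items {7, 11} hit every block.
No single item lies in every block, so at least 2 are needed and 2 is optimal.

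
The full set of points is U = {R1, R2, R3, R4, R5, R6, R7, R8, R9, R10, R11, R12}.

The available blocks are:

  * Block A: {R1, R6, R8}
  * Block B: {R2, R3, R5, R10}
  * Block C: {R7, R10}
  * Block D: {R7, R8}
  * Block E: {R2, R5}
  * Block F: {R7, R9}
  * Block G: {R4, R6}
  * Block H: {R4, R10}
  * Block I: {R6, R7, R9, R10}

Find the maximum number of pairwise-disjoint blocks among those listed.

4

A, E, F, H are pairwise disjoint (A={R1,R6,R8}; E={R2,R5}; F={R7,R9}; H={R4,R10}).
Every remaining block overlaps one of these, and no 5 of the listed blocks are pairwise disjoint, so 4 is the maximum.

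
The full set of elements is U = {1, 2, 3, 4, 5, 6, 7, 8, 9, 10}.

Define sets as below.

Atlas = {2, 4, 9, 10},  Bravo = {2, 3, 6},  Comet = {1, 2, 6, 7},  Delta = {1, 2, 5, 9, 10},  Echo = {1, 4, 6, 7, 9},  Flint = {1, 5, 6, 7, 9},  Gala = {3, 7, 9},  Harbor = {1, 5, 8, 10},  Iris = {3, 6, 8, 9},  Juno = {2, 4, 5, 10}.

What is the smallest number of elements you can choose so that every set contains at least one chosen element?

3

H = {1, 3, 10} meets every set (each contains at least one member of H), and |H| = 3.
No choice of 2 elements meets every set, so 3 is the minimum.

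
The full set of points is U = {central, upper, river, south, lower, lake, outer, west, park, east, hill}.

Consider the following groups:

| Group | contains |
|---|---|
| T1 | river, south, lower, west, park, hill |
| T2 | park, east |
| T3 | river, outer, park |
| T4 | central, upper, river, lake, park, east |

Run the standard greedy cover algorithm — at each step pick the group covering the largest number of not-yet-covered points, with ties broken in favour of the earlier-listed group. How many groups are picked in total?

3

Greedy: pick T1 (covers 6 new) → pick T4 (covers 4 new) → pick T3 (covers 1 new). Total picks: 3.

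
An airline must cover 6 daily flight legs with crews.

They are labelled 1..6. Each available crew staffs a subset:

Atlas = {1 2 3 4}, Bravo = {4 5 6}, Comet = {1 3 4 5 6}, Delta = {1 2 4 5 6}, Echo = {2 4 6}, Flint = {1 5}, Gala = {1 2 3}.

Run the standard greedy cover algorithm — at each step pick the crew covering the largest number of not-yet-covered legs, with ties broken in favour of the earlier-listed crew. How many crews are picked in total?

Greedy: pick Comet (covers 5 new) → pick Atlas (covers 1 new). Total picks: 2.

2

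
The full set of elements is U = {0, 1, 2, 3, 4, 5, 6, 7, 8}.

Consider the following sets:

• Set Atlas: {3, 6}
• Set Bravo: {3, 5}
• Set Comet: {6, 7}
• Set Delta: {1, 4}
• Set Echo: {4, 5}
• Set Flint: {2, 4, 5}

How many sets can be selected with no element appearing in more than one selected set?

3

Bravo, Comet, Delta are pairwise disjoint (Bravo={3,5}; Comet={6,7}; Delta={1,4}).
Every remaining set overlaps one of these, and no 4 of the listed sets are pairwise disjoint, so 3 is the maximum.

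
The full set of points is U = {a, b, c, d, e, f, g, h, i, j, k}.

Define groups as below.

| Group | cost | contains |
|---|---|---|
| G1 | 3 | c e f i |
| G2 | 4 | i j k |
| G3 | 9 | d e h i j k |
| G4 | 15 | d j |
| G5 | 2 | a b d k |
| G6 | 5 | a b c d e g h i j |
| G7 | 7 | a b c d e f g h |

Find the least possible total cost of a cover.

G1, G5, G6 together cover every point (G1 ∪ G5 ∪ G6 = {a, b, c, d, e, f, g, h, i, j, k}); total cost 3 + 2 + 5 = 10.
No covering selection has total cost below 10.

10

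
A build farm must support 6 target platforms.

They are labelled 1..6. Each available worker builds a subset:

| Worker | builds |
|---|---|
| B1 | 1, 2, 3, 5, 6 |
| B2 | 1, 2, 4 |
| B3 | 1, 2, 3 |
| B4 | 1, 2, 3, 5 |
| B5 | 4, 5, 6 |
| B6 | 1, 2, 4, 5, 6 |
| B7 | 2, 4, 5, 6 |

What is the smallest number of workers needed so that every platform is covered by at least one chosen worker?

B4 and B7 together: B4 ∪ B7 = {1, 2, 3, 4, 5, 6} — every platform is covered.
No single worker has all 6 platforms (the largest, B1, has 5), so 2 is optimal.

2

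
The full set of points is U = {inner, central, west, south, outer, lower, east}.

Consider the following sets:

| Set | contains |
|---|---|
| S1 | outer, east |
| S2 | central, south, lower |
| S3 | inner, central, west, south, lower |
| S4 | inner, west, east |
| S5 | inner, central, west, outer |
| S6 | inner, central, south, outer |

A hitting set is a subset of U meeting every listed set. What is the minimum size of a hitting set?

The 2 points {central, east} hit every set.
The sets S1, S2 are pairwise disjoint, so any hitting set needs a separate point for each — at least 2. Hence 2 is optimal.

2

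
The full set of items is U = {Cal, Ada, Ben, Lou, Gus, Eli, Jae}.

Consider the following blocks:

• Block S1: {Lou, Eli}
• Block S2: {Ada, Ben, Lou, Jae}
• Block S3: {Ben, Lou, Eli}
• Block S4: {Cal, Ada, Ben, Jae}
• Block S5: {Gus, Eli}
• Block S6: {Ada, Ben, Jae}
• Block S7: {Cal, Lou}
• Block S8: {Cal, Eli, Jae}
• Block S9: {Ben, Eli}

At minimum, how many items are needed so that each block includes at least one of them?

3

H = {Ada, Lou, Eli} meets every block (each contains at least one member of H), and |H| = 3.
The blocks S5, S6, S7 are pairwise disjoint, so any hitting set needs a separate item for each — at least 3. Hence 3 is optimal.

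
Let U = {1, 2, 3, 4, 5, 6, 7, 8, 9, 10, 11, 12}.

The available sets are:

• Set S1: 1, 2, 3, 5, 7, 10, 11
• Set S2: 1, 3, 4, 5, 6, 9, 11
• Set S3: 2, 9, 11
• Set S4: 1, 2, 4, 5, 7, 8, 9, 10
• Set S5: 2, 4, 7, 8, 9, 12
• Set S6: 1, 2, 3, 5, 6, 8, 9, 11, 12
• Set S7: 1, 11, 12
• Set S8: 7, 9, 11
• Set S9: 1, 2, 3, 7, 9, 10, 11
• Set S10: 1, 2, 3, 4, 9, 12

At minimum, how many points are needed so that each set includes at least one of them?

2

H = {9, 11} meets every set (each contains at least one member of H), and |H| = 2.
No single point lies in every set, so at least 2 are needed and 2 is optimal.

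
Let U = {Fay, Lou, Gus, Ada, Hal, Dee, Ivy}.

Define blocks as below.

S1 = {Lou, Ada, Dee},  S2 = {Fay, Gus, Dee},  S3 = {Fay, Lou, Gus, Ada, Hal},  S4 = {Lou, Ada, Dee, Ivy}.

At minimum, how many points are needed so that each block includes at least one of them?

2

H = {Gus, Ada} meets every block (each contains at least one member of H), and |H| = 2.
No single point lies in every block, so at least 2 are needed and 2 is optimal.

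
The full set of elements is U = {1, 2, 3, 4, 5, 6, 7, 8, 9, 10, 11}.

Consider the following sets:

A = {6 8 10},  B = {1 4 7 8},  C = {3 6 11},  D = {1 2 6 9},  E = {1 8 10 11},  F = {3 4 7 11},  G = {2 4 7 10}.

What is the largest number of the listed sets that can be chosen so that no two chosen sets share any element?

B, C are pairwise disjoint (B={1,4,7,8}; C={3,6,11}).
Every remaining set overlaps one of these, and no 3 of the listed sets are pairwise disjoint, so 2 is the maximum.

2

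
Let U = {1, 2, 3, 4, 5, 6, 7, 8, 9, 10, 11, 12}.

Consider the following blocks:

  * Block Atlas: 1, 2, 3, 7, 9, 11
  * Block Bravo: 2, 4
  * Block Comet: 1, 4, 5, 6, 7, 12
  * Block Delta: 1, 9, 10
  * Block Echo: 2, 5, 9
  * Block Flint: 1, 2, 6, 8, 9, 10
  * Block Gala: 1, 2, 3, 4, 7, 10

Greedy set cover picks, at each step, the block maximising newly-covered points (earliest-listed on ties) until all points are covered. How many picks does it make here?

Greedy: pick Atlas (covers 6 new) → pick Comet (covers 4 new) → pick Flint (covers 2 new). Total picks: 3.

3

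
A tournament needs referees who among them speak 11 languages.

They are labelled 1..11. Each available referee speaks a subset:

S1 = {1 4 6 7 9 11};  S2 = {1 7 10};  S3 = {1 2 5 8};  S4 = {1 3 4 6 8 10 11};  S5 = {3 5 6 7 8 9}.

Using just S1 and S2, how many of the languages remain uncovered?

4

Union of S1, S2 = {1, 4, 6, 7, 9, 10, 11}.
Not covered: 2, 3, 5, 8 — 4 languages.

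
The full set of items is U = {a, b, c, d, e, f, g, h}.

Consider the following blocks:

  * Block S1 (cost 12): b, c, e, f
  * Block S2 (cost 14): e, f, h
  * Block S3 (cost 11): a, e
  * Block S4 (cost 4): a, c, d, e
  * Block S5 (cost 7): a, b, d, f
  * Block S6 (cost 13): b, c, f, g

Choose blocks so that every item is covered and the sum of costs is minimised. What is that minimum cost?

31

S2, S4, S6 together cover every item (S2 ∪ S4 ∪ S6 = {a, b, c, d, e, f, g, h}); total cost 14 + 4 + 13 = 31.
The greedy pick S4, S5, S6, S2 costs 38; no covering selection beats 31.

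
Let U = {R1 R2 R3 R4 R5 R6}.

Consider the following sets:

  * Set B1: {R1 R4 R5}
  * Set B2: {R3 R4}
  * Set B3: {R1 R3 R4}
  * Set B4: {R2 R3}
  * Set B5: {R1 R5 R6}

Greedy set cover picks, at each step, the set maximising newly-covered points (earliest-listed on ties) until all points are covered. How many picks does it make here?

Greedy: pick B1 (covers 3 new) → pick B4 (covers 2 new) → pick B5 (covers 1 new). Total picks: 3.

3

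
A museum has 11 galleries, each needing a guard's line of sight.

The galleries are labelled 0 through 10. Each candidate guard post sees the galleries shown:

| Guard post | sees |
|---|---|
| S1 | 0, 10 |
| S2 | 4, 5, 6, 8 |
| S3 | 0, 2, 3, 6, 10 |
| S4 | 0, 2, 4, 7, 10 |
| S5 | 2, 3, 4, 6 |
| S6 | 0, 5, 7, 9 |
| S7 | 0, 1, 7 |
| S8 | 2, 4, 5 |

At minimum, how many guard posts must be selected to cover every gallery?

4

Take {S2, S3, S6, S7}. Their union is {0, 1, 2, 3, 4, 5, 6, 7, 8, 9, 10}, which is all 11 galleries.
No 3 of the 8 guard posts cover everything (all 56 combinations miss at least one gallery), so 4 is optimal.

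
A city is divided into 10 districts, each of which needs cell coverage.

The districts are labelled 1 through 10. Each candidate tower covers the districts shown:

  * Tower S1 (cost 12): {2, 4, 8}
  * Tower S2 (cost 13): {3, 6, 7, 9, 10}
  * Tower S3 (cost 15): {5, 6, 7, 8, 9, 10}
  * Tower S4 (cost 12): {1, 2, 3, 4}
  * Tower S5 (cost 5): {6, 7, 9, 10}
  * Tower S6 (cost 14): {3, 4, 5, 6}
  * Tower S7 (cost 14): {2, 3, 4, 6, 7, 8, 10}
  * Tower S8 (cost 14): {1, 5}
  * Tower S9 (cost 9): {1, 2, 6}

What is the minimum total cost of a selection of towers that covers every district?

27

S3, S4 together cover every district (S3 ∪ S4 = {1, 2, 3, 4, 5, 6, 7, 8, 9, 10}); total cost 15 + 12 = 27.
The greedy pick S5, S4, S3 costs 32; no covering selection beats 27.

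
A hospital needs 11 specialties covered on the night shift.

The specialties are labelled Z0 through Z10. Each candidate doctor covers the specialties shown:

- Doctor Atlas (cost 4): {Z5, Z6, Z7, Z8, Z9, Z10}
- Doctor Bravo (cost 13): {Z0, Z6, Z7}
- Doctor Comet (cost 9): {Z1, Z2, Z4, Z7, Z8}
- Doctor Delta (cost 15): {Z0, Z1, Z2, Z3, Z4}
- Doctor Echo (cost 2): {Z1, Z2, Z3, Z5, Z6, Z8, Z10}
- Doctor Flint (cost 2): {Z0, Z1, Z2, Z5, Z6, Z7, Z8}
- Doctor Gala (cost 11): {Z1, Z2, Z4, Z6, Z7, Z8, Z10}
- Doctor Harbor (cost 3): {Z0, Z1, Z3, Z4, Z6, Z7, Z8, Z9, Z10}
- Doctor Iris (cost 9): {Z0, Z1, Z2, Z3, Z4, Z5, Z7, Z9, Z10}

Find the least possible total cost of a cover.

5

Flint, Harbor together cover every specialty (Flint ∪ Harbor = {Z0, Z1, Z2, Z3, Z4, Z5, Z6, Z7, Z8, Z9, Z10}); total cost 2 + 3 = 5.
No covering selection has total cost below 5.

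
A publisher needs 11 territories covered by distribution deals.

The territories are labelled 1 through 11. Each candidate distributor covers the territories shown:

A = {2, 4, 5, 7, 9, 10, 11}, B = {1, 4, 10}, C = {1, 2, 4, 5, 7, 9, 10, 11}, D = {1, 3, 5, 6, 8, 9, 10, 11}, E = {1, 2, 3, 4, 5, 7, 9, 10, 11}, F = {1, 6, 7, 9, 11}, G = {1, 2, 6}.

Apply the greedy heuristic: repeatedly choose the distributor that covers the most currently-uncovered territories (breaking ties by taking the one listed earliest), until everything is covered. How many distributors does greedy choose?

2

Greedy: pick E (covers 9 new) → pick D (covers 2 new). Total picks: 2.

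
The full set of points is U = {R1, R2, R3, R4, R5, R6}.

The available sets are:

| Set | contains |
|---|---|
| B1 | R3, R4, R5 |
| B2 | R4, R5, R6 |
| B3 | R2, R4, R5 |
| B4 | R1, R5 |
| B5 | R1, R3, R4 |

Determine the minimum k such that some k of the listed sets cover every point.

Take {B2, B3, B5}. Their union is {R1, R2, R3, R4, R5, R6}, which is all 6 points.
Only B3 contains R2, so B3 is forced; the remaining 3 points need at least 2 more sets (each remaining set adds at most 2) — so at least 3 sets are needed, and 3 is optimal.

3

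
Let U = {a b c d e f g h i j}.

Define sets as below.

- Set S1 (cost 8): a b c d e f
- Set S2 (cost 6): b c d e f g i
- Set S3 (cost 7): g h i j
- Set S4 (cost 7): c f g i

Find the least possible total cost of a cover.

S1, S3 together cover every item (S1 ∪ S3 = {a, b, c, d, e, f, g, h, i, j}); total cost 8 + 7 = 15.
The greedy pick S2, S3, S1 costs 21; no covering selection beats 15.

15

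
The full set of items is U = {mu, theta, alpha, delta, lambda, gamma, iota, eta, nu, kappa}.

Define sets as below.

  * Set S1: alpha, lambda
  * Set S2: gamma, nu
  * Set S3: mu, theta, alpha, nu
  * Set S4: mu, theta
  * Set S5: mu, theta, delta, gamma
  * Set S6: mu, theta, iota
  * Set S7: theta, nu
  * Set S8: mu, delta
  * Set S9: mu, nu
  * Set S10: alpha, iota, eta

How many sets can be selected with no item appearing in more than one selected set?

S1, S7, S8 are pairwise disjoint (S1={alpha,lambda}; S7={theta,nu}; S8={mu,delta}).
Every remaining set overlaps one of these, and no 4 of the listed sets are pairwise disjoint, so 3 is the maximum.

3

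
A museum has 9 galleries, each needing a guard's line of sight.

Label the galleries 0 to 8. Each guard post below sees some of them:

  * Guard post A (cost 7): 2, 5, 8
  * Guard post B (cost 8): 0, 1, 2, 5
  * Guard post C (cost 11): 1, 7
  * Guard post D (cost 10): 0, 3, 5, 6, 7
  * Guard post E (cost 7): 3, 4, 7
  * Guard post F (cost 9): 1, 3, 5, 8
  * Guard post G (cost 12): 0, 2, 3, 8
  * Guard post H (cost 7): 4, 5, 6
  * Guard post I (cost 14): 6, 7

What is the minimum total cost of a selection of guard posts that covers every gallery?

A, B, E, H together cover every gallery (A ∪ B ∪ E ∪ H = {0, 1, 2, 3, 4, 5, 6, 7, 8}); total cost 7 + 8 + 7 + 7 = 29.
No covering selection has total cost below 29.

29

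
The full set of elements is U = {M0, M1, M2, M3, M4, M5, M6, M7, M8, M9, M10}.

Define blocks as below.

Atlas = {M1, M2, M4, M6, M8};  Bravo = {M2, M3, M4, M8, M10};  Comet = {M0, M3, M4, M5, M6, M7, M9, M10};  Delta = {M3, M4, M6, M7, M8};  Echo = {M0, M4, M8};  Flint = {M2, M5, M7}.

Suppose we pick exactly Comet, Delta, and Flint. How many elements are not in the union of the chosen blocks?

1

Union of Comet, Delta, Flint = {M0, M2, M3, M4, M5, M6, M7, M8, M9, M10}.
Not covered: M1 — 1 element.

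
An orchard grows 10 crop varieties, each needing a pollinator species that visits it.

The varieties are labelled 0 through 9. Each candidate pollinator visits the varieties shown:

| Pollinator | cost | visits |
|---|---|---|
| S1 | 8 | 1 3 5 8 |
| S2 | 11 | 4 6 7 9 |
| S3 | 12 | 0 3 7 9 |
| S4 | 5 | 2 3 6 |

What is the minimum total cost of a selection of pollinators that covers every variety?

36

S1, S2, S3, S4 together cover every variety (S1 ∪ S2 ∪ S3 ∪ S4 = {0, 1, 2, 3, 4, 5, 6, 7, 8, 9}); total cost 8 + 11 + 12 + 5 = 36.
No covering selection has total cost below 36.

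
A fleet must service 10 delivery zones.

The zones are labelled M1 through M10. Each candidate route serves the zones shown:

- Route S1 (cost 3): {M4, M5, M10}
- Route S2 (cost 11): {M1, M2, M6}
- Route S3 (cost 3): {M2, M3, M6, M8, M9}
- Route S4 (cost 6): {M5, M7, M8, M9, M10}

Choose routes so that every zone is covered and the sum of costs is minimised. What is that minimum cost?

23

S1, S2, S3, S4 together cover every zone (S1 ∪ S2 ∪ S3 ∪ S4 = {M1, M2, M3, M4, M5, M6, M7, M8, M9, M10}); total cost 3 + 11 + 3 + 6 = 23.
No covering selection has total cost below 23.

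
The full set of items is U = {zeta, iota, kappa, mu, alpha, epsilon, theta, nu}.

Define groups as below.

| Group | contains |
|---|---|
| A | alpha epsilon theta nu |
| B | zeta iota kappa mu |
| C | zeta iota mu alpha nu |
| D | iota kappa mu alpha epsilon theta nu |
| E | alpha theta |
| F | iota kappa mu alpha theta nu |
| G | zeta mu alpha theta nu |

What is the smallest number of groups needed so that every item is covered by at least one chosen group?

C and D together: C ∪ D = {zeta, iota, kappa, mu, alpha, epsilon, theta, nu} — every item is covered.
No single group has all 8 items (the largest, D, has 7), so 2 is optimal.

2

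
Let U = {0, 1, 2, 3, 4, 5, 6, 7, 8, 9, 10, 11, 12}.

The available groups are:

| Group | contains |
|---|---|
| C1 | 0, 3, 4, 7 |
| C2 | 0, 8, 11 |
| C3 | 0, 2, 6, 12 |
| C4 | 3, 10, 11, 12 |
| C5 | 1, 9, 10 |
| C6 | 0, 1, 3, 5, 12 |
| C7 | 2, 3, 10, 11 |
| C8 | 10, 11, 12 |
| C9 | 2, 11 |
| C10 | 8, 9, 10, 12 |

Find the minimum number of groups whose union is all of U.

5

Take {C1, C2, C3, C5, C6}. Their union is {0, 1, 2, 3, 4, 5, 6, 7, 8, 9, 10, 11, 12}, which is all 13 points.
No 4 of the 10 groups cover everything (all 210 combinations miss at least one point), so 5 is optimal.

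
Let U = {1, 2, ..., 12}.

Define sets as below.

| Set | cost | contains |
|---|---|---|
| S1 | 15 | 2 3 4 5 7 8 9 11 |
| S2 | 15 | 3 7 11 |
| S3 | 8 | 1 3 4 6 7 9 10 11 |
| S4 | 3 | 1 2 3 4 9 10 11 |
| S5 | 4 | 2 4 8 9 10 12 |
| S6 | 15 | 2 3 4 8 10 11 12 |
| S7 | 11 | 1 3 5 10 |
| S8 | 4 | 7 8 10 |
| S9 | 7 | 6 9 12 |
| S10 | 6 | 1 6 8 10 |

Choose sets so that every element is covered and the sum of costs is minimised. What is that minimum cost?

S3, S5, S7 together cover every element (S3 ∪ S5 ∪ S7 = {1, 2, 3, 4, 5, 6, 7, 8, 9, 10, 11, 12}); total cost 8 + 4 + 11 = 23.
The greedy pick S4, S5, S3, S7 costs 26; no covering selection beats 23.

23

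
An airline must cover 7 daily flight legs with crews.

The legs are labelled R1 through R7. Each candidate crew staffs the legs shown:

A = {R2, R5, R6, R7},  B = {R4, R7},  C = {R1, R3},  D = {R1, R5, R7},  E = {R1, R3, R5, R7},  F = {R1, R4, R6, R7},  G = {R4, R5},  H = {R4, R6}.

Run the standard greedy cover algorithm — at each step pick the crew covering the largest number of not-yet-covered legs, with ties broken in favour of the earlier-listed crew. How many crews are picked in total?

Greedy: pick A (covers 4 new) → pick C (covers 2 new) → pick B (covers 1 new). Total picks: 3.

3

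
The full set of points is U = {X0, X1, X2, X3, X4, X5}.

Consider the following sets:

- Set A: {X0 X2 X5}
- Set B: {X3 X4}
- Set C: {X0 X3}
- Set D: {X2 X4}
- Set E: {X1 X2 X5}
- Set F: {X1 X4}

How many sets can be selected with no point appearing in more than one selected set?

2

A, F are pairwise disjoint (A={X0,X2,X5}; F={X1,X4}).
Every remaining set overlaps one of these, and no 3 of the listed sets are pairwise disjoint, so 2 is the maximum.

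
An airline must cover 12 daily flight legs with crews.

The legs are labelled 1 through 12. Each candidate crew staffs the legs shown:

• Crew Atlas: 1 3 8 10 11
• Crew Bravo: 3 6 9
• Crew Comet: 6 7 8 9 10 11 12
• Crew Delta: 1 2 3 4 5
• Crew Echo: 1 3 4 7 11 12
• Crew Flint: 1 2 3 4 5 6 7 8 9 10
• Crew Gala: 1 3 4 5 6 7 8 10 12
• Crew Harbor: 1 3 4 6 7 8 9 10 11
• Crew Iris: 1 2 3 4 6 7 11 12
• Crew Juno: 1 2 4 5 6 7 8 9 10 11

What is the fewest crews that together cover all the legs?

Flint and Iris together: Flint ∪ Iris = {1, 2, 3, 4, 5, 6, 7, 8, 9, 10, 11, 12} — every leg is covered.
No single crew has all 12 legs (the largest, Flint, has 10), so 2 is optimal.

2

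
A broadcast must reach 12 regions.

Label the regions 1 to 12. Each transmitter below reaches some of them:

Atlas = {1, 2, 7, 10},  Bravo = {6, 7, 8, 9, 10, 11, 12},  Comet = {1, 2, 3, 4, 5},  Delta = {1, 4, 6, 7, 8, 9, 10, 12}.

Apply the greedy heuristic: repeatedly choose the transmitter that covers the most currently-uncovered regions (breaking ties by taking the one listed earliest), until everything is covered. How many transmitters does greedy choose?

Greedy: pick Delta (covers 8 new) → pick Comet (covers 3 new) → pick Bravo (covers 1 new). Total picks: 3.
(The true minimum cover uses only 2 transmitters, so greedy is not optimal here.)

3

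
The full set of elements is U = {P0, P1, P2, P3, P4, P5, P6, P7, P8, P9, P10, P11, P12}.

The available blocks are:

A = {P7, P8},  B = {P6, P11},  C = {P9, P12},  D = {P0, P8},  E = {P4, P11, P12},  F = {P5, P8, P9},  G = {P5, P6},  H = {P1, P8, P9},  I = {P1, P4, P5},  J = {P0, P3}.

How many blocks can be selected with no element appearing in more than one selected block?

5

A, B, C, I, J are pairwise disjoint (A={P7,P8}; B={P6,P11}; C={P9,P12}; I={P1,P4,P5}; J={P0,P3}).
Every remaining block overlaps one of these, and no 6 of the listed blocks are pairwise disjoint, so 5 is the maximum.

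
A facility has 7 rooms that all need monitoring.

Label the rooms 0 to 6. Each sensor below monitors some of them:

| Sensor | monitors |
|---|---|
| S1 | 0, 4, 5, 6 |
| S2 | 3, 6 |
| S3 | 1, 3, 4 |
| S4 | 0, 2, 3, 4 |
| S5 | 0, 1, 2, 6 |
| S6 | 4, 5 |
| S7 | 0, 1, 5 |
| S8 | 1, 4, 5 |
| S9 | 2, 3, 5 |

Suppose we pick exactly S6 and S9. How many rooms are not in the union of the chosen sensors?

Union of S6, S9 = {2, 3, 4, 5}.
Not covered: 0, 1, 6 — 3 rooms.

3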